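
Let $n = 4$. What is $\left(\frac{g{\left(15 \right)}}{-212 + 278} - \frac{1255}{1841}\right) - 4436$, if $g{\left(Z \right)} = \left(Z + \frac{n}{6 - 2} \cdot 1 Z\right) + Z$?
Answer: $- \frac{179666867}{40502} \approx -4436.0$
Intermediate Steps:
$g{\left(Z \right)} = 3 Z$ ($g{\left(Z \right)} = \left(Z + \frac{4}{6 - 2} \cdot 1 Z\right) + Z = \left(Z + \frac{4}{4} Z\right) + Z = \left(Z + 4 \cdot \frac{1}{4} Z\right) + Z = \left(Z + 1 Z\right) + Z = \left(Z + Z\right) + Z = 2 Z + Z = 3 Z$)
$\left(\frac{g{\left(15 \right)}}{-212 + 278} - \frac{1255}{1841}\right) - 4436 = \left(\frac{3 \cdot 15}{-212 + 278} - \frac{1255}{1841}\right) - 4436 = \left(\frac{45}{66} - \frac{1255}{1841}\right) - 4436 = \left(45 \cdot \frac{1}{66} - \frac{1255}{1841}\right) - 4436 = \left(\frac{15}{22} - \frac{1255}{1841}\right) - 4436 = \frac{5}{40502} - 4436 = - \frac{179666867}{40502}$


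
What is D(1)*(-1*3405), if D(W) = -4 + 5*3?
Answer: -37455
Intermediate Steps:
D(W) = 11 (D(W) = -4 + 15 = 11)
D(1)*(-1*3405) = 11*(-1*3405) = 11*(-3405) = -37455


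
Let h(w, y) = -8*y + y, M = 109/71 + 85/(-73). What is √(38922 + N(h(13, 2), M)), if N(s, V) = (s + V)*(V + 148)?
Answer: √991258135018/5183 ≈ 192.09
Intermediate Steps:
M = 1922/5183 (M = 109*(1/71) + 85*(-1/73) = 109/71 - 85/73 = 1922/5183 ≈ 0.37083)
h(w, y) = -7*y
N(s, V) = (148 + V)*(V + s) (N(s, V) = (V + s)*(148 + V) = (148 + V)*(V + s))
√(38922 + N(h(13, 2), M)) = √(38922 + ((1922/5183)² + 148*(1922/5183) + 148*(-7*2) + 1922*(-7*2)/5183)) = √(38922 + (3694084/26863489 + 284456/5183 + 148*(-14) + (1922/5183)*(-14))) = √(38922 + (3694084/26863489 + 284456/5183 - 2072 - 26908/5183)) = √(38922 - 54322583840/26863489) = √(991258135018/26863489) = √991258135018/5183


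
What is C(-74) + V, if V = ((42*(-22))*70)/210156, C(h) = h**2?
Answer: 95895798/17513 ≈ 5475.7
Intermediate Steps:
V = -5390/17513 (V = -924*70*(1/210156) = -64680*1/210156 = -5390/17513 ≈ -0.30777)
C(-74) + V = (-74)**2 - 5390/17513 = 5476 - 5390/17513 = 95895798/17513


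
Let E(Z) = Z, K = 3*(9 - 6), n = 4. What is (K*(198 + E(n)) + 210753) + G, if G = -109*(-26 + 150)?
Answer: 199055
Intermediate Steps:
K = 9 (K = 3*3 = 9)
G = -13516 (G = -109*124 = -13516)
(K*(198 + E(n)) + 210753) + G = (9*(198 + 4) + 210753) - 13516 = (9*202 + 210753) - 13516 = (1818 + 210753) - 13516 = 212571 - 13516 = 199055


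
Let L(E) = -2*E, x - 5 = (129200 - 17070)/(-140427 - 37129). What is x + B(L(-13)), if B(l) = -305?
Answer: -26689465/88778 ≈ -300.63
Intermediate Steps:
x = 387825/88778 (x = 5 + (129200 - 17070)/(-140427 - 37129) = 5 + 112130/(-177556) = 5 + 112130*(-1/177556) = 5 - 56065/88778 = 387825/88778 ≈ 4.3685)
x + B(L(-13)) = 387825/88778 - 305 = -26689465/88778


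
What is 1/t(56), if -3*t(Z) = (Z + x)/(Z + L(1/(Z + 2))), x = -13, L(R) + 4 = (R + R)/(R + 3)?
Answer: -27306/7525 ≈ -3.6287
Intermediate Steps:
L(R) = -4 + 2*R/(3 + R) (L(R) = -4 + (R + R)/(R + 3) = -4 + (2*R)/(3 + R) = -4 + 2*R/(3 + R))
t(Z) = -(-13 + Z)/(3*(Z + 2*(-6 - 1/(2 + Z))/(3 + 1/(2 + Z)))) (t(Z) = -(Z - 13)/(3*(Z + 2*(-6 - 1/(Z + 2))/(3 + 1/(Z + 2)))) = -(-13 + Z)/(3*(Z + 2*(-6 - 1/(2 + Z))/(3 + 1/(2 + Z)))))
1/t(56) = 1/((91 - 3*56² + 32*56)/(3*(-26 - 5*56 + 3*56²))) = 1/((91 - 3*3136 + 1792)/(3*(-26 - 280 + 3*3136))) = 1/((91 - 9408 + 1792)/(3*(-26 - 280 + 9408))) = 1/((⅓)*(-7525)/9102) = 1/((⅓)*(1/9102)*(-7525)) = 1/(-7525/27306) = -27306/7525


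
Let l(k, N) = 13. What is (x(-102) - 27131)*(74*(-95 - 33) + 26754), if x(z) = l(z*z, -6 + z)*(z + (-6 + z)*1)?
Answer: -516057802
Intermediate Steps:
x(z) = -78 + 26*z (x(z) = 13*(z + (-6 + z)*1) = 13*(z + (-6 + z)) = 13*(-6 + 2*z) = -78 + 26*z)
(x(-102) - 27131)*(74*(-95 - 33) + 26754) = ((-78 + 26*(-102)) - 27131)*(74*(-95 - 33) + 26754) = ((-78 - 2652) - 27131)*(74*(-128) + 26754) = (-2730 - 27131)*(-9472 + 26754) = -29861*17282 = -516057802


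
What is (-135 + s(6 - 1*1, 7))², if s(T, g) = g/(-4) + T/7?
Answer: 14508481/784 ≈ 18506.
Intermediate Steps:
s(T, g) = -g/4 + T/7 (s(T, g) = g*(-¼) + T*(⅐) = -g/4 + T/7)
(-135 + s(6 - 1*1, 7))² = (-135 + (-¼*7 + (6 - 1*1)/7))² = (-135 + (-7/4 + (6 - 1)/7))² = (-135 + (-7/4 + (⅐)*5))² = (-135 + (-7/4 + 5/7))² = (-135 - 29/28)² = (-3809/28)² = 14508481/784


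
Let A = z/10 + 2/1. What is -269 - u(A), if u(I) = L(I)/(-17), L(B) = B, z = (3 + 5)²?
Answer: -22823/85 ≈ -268.51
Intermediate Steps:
z = 64 (z = 8² = 64)
A = 42/5 (A = 64/10 + 2/1 = 64*(⅒) + 2*1 = 32/5 + 2 = 42/5 ≈ 8.4000)
u(I) = -I/17 (u(I) = I/(-17) = I*(-1/17) = -I/17)
-269 - u(A) = -269 - (-1)*42/(17*5) = -269 - 1*(-42/85) = -269 + 42/85 = -22823/85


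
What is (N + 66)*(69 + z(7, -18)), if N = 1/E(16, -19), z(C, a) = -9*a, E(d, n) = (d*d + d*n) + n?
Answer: 1021251/67 ≈ 15243.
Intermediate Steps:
E(d, n) = n + d² + d*n (E(d, n) = (d² + d*n) + n = n + d² + d*n)
N = -1/67 (N = 1/(-19 + 16² + 16*(-19)) = 1/(-19 + 256 - 304) = 1/(-67) = -1/67 ≈ -0.014925)
(N + 66)*(69 + z(7, -18)) = (-1/67 + 66)*(69 - 9*(-18)) = 4421*(69 + 162)/67 = (4421/67)*231 = 1021251/67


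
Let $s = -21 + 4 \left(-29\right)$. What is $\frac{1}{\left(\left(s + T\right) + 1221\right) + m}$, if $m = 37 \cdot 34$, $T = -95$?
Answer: $\frac{1}{2247} \approx 0.00044504$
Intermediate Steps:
$s = -137$ ($s = -21 - 116 = -137$)
$m = 1258$
$\frac{1}{\left(\left(s + T\right) + 1221\right) + m} = \frac{1}{\left(\left(-137 - 95\right) + 1221\right) + 1258} = \frac{1}{\left(-232 + 1221\right) + 1258} = \frac{1}{989 + 1258} = \frac{1}{2247}$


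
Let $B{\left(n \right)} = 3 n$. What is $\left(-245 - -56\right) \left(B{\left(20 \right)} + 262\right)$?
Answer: $-60858$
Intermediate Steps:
$\left(-245 - -56\right) \left(B{\left(20 \right)} + 262\right) = \left(-245 - -56\right) \left(3 \cdot 20 + 262\right) = \left(-245 + 56\right) \left(60 + 262\right) = \left(-189\right) 322 = -60858$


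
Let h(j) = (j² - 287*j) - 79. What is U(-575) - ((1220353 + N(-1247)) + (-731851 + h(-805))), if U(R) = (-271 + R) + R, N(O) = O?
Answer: -1367657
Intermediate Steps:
h(j) = -79 + j² - 287*j
U(R) = -271 + 2*R
U(-575) - ((1220353 + N(-1247)) + (-731851 + h(-805))) = (-271 + 2*(-575)) - ((1220353 - 1247) + (-731851 + (-79 + (-805)² - 287*(-805)))) = (-271 - 1150) - (1219106 + (-731851 + (-79 + 648025 + 231035))) = -1421 - (1219106 + (-731851 + 878981)) = -1421 - (1219106 + 147130) = -1421 - 1*1366236 = -1421 - 1366236 = -1367657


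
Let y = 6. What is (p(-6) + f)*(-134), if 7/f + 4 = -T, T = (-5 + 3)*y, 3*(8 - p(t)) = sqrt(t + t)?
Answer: -4757/4 + 268*I*sqrt(3)/3 ≈ -1189.3 + 154.73*I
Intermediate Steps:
p(t) = 8 - sqrt(2)*sqrt(t)/3 (p(t) = 8 - sqrt(t + t)/3 = 8 - sqrt(2)*sqrt(t)/3)
T = -12 (T = (-5 + 3)*6 = -2*6 = -12)
f = 7/8 (f = 7/(-4 - 1*(-12)) = 7/(-4 + 12) = 7/8 ≈ 0.87500)
(p(-6) + f)*(-134) = ((8 - sqrt(2)*sqrt(-6)/3) + 7/8)*(-134) = ((8 - sqrt(2)*I*sqrt(6)/3) + 7/8)*(-134) = ((8 - 2*I*sqrt(3)/3) + 7/8)*(-134) = (71/8 - 2*I*sqrt(3)/3)*(-134) = -4757/4 + 268*I*sqrt(3)/3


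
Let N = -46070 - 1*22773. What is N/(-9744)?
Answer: 68843/9744 ≈ 7.0652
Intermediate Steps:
N = -68843 (N = -46070 - 22773 = -68843)
N/(-9744) = -68843/(-9744) = -68843*(-1/9744) = 68843/9744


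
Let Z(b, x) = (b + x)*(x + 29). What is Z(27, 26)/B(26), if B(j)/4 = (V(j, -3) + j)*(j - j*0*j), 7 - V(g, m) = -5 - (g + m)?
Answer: 2915/6344 ≈ 0.45949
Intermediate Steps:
Z(b, x) = (29 + x)*(b + x) (Z(b, x) = (b + x)*(29 + x) = (29 + x)*(b + x))
V(g, m) = 12 + g + m (V(g, m) = 7 - (-5 - (g + m)) = 7 - (-5 + (-g - m)) = 7 - (-5 - g - m) = 7 + (5 + g + m) = 12 + g + m)
B(j) = 4*j*(9 + 2*j) (B(j) = 4*(((12 + j - 3) + j)*(j - j*0*j)) = 4*(((9 + j) + j)*(j - 0*j)) = 4*((9 + 2*j)*(j - 1*0)) = 4*((9 + 2*j)*(j + 0)) = 4*((9 + 2*j)*j) = 4*(j*(9 + 2*j)) = 4*j*(9 + 2*j))
Z(27, 26)/B(26) = (26² + 29*27 + 29*26 + 27*26)/((4*26*(9 + 2*26))) = (676 + 783 + 754 + 702)/((4*26*(9 + 52))) = 2915/((4*26*61)) = 2915/6344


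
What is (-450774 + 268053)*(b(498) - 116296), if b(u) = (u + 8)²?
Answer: -25533432540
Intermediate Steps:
b(u) = (8 + u)²
(-450774 + 268053)*(b(498) - 116296) = (-450774 + 268053)*((8 + 498)² - 116296) = -182721*(506² - 116296) = -182721*(256036 - 116296) = -182721*139740 = -25533432540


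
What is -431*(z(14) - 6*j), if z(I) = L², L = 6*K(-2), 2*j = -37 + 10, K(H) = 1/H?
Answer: -38790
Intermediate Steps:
K(H) = 1/H
j = -27/2 (j = (-37 + 10)/2 = (½)*(-27) = -27/2 ≈ -13.500)
L = -3 (L = 6/(-2) = 6*(-½) = -3)
z(I) = 9 (z(I) = (-3)² = 9)
-431*(z(14) - 6*j) = -431*(9 - 6*(-27/2)) = -431*(9 + 81) = -431*90 = -38790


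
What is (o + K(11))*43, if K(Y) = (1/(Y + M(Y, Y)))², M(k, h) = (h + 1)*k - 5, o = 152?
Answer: 124471627/19044 ≈ 6536.0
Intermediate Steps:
M(k, h) = -5 + k*(1 + h) (M(k, h) = (1 + h)*k - 5 = k*(1 + h) - 5 = -5 + k*(1 + h))
K(Y) = (-5 + Y² + 2*Y)⁻² (K(Y) = (1/(Y + (-5 + Y + Y*Y)))² = (1/(Y + (-5 + Y + Y²)))² = (1/(-5 + Y² + 2*Y))² = (-5 + Y² + 2*Y)⁻²)
(o + K(11))*43 = (152 + (-5 + 11² + 2*11)⁻²)*43 = (152 + (-5 + 121 + 22)⁻²)*43 = (152 + 138⁻²)*43 = (152 + 1/19044)*43 = (2894689/19044)*43 = 124471627/19044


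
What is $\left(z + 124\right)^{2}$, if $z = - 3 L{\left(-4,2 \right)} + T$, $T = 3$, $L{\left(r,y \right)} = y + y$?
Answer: $13225$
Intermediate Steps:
$L{\left(r,y \right)} = 2 y$
$z = -9$ ($z = - 3 \cdot 2 \cdot 2 + 3 = \left(-3\right) 4 + 3 = -12 + 3 = -9$)
$\left(z + 124\right)^{2} = \left(-9 + 124\right)^{2} = 115^{2} = 13225$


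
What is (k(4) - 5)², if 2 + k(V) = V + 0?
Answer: 9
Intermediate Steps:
k(V) = -2 + V (k(V) = -2 + (V + 0) = -2 + V)
(k(4) - 5)² = ((-2 + 4) - 5)² = (2 - 5)² = (-3)² = 9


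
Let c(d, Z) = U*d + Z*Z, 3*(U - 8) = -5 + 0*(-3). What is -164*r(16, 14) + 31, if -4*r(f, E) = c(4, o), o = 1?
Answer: 3332/3 ≈ 1110.7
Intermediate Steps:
U = 19/3 (U = 8 + (-5 + 0*(-3))/3 = 8 + (-5 + 0)/3 = 8 + (1/3)*(-5) = 8 - 5/3 = 19/3 ≈ 6.3333)
c(d, Z) = Z**2 + 19*d/3 (c(d, Z) = 19*d/3 + Z*Z = 19*d/3 + Z**2 = Z**2 + 19*d/3)
r(f, E) = -79/12 (r(f, E) = -(1**2 + (19/3)*4)/4 = -(1 + 76/3)/4 = -1/4*79/3 = -79/12)
-164*r(16, 14) + 31 = -164*(-79/12) + 31 = 3239/3 + 31 = 3332/3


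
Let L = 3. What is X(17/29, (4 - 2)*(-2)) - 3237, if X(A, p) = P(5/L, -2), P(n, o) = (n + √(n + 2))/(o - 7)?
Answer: -87404/27 - √33/27 ≈ -3237.4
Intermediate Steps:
P(n, o) = (n + √(2 + n))/(-7 + o)
X(A, p) = -5/27 - √33/27 (X(A, p) = (5/3 + √(2 + 5/3))/(-7 - 2) = (5*(⅓) + √(2 + 5*(⅓)))/(-9) = -(5/3 + √(2 + 5/3))/9 = -(5/3 + √(11/3))/9 = -(5/3 + √33/3)/9 = -5/27 - √33/27)
X(17/29, (4 - 2)*(-2)) - 3237 = (-5/27 - √33/27) - 3237 = -87404/27 - √33/27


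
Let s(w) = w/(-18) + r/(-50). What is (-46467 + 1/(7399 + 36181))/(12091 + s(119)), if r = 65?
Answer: -18225286731/4739229124 ≈ -3.8456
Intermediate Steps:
s(w) = -13/10 - w/18 (s(w) = w/(-18) + 65/(-50) = w*(-1/18) + 65*(-1/50) = -w/18 - 13/10 = -13/10 - w/18)
(-46467 + 1/(7399 + 36181))/(12091 + s(119)) = (-46467 + 1/(7399 + 36181))/(12091 + (-13/10 - 1/18*119)) = (-46467 + 1/43580)/(12091 + (-13/10 - 119/18)) = (-46467 + 1/43580)/(12091 - 356/45) = -2025031859/(43580*543739/45) = -2025031859/43580*45/543739 = -18225286731/4739229124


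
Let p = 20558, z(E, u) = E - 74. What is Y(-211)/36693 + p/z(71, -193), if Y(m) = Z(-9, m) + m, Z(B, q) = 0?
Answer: -251445109/36693 ≈ -6852.7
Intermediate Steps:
z(E, u) = -74 + E
Y(m) = m (Y(m) = 0 + m = m)
Y(-211)/36693 + p/z(71, -193) = -211/36693 + 20558/(-74 + 71) = -211*1/36693 + 20558/(-3) = -211/36693 + 20558*(-1/3) = -211/36693 - 20558/3 = -251445109/36693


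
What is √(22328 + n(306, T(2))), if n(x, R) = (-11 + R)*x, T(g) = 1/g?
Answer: √19115 ≈ 138.26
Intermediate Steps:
n(x, R) = x*(-11 + R)
√(22328 + n(306, T(2))) = √(22328 + 306*(-11 + 1/2)) = √(22328 + 306*(-11 + ½)) = √(22328 + 306*(-21/2)) = √(22328 - 3213) = √19115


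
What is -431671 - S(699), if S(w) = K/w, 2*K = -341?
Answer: -603475717/1398 ≈ -4.3167e+5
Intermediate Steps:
K = -341/2 (K = (½)*(-341) = -341/2 ≈ -170.50)
S(w) = -341/(2*w)
-431671 - S(699) = -431671 - (-341)/(2*699) = -431671 - 1*(-341/1398) = -431671 + 341/1398 = -603475717/1398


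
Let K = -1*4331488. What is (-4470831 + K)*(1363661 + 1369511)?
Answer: -24058251825868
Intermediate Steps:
K = -4331488
(-4470831 + K)*(1363661 + 1369511) = (-4470831 - 4331488)*(1363661 + 1369511) = -8802319*2733172 = -24058251825868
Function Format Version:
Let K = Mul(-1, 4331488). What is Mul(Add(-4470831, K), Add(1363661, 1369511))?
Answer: -24058251825868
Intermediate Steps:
K = -4331488
Mul(Add(-4470831, K), Add(1363661, 1369511)) = Mul(Add(-4470831, -4331488), Add(1363661, 1369511)) = Mul(-8802319, 2733172) = -24058251825868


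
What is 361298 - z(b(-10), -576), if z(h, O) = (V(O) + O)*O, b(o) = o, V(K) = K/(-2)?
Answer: 195410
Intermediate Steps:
V(K) = -K/2 (V(K) = K*(-1/2) = -K/2)
z(h, O) = O**2/2 (z(h, O) = (-O/2 + O)*O = (O/2)*O = O**2/2)
361298 - z(b(-10), -576) = 361298 - (-576)**2/2 = 361298 - 331776/2 = 361298 - 1*165888 = 361298 - 165888 = 195410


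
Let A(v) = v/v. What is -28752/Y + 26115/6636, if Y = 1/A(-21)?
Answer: -63590719/2212 ≈ -28748.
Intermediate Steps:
A(v) = 1
Y = 1 (Y = 1/1 = 1)
-28752/Y + 26115/6636 = -28752/1 + 26115/6636 = -28752*1 + 26115*(1/6636) = -28752 + 8705/2212 = -63590719/2212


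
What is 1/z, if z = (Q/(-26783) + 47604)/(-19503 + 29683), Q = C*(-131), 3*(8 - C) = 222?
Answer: 136325470/637484643 ≈ 0.21385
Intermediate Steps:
C = -66 (C = 8 - ⅓*222 = 8 - 74 = -66)
Q = 8646 (Q = -66*(-131) = 8646)
z = 637484643/136325470 (z = (8646/(-26783) + 47604)/(-19503 + 29683) = (8646*(-1/26783) + 47604)/10180 = (-8646/26783 + 47604)*(1/10180) = (1274969286/26783)*(1/10180) = 637484643/136325470 ≈ 4.6762)
1/z = 1/(637484643/136325470) = 136325470/637484643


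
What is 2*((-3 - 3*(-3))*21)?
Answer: 252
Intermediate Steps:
2*((-3 - 3*(-3))*21) = 2*((-3 + 9)*21) = 2*(6*21) = 2*126 = 252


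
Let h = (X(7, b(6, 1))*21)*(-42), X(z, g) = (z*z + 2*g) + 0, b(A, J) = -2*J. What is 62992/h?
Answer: -31496/19845 ≈ -1.5871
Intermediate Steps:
X(z, g) = z² + 2*g (X(z, g) = (z² + 2*g) + 0 = z² + 2*g)
h = -39690 (h = ((7² + 2*(-2*1))*21)*(-42) = ((49 + 2*(-2))*21)*(-42) = ((49 - 4)*21)*(-42) = (45*21)*(-42) = 945*(-42) = -39690)
62992/h = 62992/(-39690) = 62992*(-1/39690) = -31496/19845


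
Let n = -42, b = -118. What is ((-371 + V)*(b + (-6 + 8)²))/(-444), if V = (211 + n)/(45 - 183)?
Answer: -975973/10212 ≈ -95.571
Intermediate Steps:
V = -169/138 (V = (211 - 42)/(45 - 183) = 169/(-138) = 169*(-1/138) = -169/138 ≈ -1.2246)
((-371 + V)*(b + (-6 + 8)²))/(-444) = ((-371 - 169/138)*(-118 + (-6 + 8)²))/(-444) = -51367*(-118 + 2²)/138*(-1/444) = -51367*(-118 + 4)/138*(-1/444) = -51367/138*(-114)*(-1/444) = (975973/23)*(-1/444) = -975973/10212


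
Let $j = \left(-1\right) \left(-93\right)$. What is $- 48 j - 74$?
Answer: $-4538$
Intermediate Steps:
$j = 93$
$- 48 j - 74 = \left(-48\right) 93 - 74 = -4464 - 74 = -4538$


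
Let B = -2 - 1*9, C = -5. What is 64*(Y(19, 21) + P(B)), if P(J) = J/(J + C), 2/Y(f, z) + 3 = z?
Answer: 460/9 ≈ 51.111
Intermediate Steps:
Y(f, z) = 2/(-3 + z)
B = -11 (B = -2 - 9 = -11)
P(J) = J/(-5 + J) (P(J) = J/(J - 5) = J/(-5 + J))
64*(Y(19, 21) + P(B)) = 64*(2/(-3 + 21) - 11/(-5 - 11)) = 64*(2/18 - 11/(-16)) = 64*(2*(1/18) - 11*(-1/16)) = 64*(⅑ + 11/16) = 64*(115/144) = 460/9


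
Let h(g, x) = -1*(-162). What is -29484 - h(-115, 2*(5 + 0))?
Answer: -29646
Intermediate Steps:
h(g, x) = 162
-29484 - h(-115, 2*(5 + 0)) = -29484 - 1*162 = -29484 - 162 = -29646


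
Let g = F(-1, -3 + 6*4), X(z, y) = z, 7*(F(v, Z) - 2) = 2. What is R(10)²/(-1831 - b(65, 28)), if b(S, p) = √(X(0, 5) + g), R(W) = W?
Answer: -1281700/23467911 + 400*√7/23467911 ≈ -0.054570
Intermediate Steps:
F(v, Z) = 16/7 (F(v, Z) = 2 + (⅐)*2 = 2 + 2/7 = 16/7)
g = 16/7 ≈ 2.2857
b(S, p) = 4*√7/7 (b(S, p) = √(0 + 16/7) = √(16/7) = 4*√7/7)
R(10)²/(-1831 - b(65, 28)) = 10²/(-1831 - 4*√7/7) = 100/(-1831 - 4*√7/7)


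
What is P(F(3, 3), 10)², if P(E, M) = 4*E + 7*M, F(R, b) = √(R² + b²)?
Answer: 5188 + 1680*√2 ≈ 7563.9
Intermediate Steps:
P(F(3, 3), 10)² = (4*√(3² + 3²) + 7*10)² = (4*√(9 + 9) + 70)² = (4*√18 + 70)² = (4*(3*√2) + 70)² = (12*√2 + 70)² = (70 + 12*√2)²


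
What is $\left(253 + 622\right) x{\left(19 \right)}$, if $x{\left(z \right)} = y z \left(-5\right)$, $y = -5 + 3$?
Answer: $166250$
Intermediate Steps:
$y = -2$
$x{\left(z \right)} = 10 z$ ($x{\left(z \right)} = - 2 z \left(-5\right) = 10 z$)
$\left(253 + 622\right) x{\left(19 \right)} = \left(253 + 622\right) 10 \cdot 19 = 875 \cdot 190 = 166250$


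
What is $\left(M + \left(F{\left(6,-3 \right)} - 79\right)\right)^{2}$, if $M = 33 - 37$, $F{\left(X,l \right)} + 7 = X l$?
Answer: $11664$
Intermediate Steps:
$F{\left(X,l \right)} = -7 + X l$
$M = -4$
$\left(M + \left(F{\left(6,-3 \right)} - 79\right)\right)^{2} = \left(-4 + \left(\left(-7 + 6 \left(-3\right)\right) - 79\right)\right)^{2} = \left(-4 - 104\right)^{2} = \left(-108\right)^{2} = 11664$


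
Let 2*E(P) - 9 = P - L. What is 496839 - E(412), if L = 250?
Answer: 993507/2 ≈ 4.9675e+5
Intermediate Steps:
E(P) = -241/2 + P/2 (E(P) = 9/2 + (P - 1*250)/2 = 9/2 + (P - 250)/2 = 9/2 + (-250 + P)/2 = 9/2 + (-125 + P/2) = -241/2 + P/2)
496839 - E(412) = 496839 - (-241/2 + (½)*412) = 496839 - (-241/2 + 206) = 496839 - 1*171/2 = 496839 - 171/2 = 993507/2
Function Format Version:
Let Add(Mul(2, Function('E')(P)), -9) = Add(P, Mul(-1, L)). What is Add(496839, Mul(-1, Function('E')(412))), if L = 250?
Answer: Rational(993507, 2) ≈ 4.9675e+5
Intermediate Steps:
Function('E')(P) = Add(Rational(-241, 2), Mul(Rational(1, 2), P)) (Function('E')(P) = Add(Rational(9, 2), Mul(Rational(1, 2), Add(P, Mul(-1, 250)))) = Add(Rational(9, 2), Mul(Rational(1, 2), Add(P, -250))) = Add(Rational(9, 2), Mul(Rational(1, 2), Add(-250, P))) = Add(Rational(9, 2), Add(-125, Mul(Rational(1, 2), P))) = Add(Rational(-241, 2), Mul(Rational(1, 2), P)))
Add(496839, Mul(-1, Function('E')(412))) = Add(496839, Mul(-1, Add(Rational(-241, 2), Mul(Rational(1, 2), 412)))) = Add(496839, Mul(-1, Add(Rational(-241, 2), 206))) = Add(496839, Mul(-1, Rational(171, 2))) = Add(496839, Rational(-171, 2)) = Rational(993507, 2)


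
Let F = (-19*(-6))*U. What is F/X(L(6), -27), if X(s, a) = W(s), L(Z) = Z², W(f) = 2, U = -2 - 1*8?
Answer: -570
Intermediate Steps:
U = -10 (U = -2 - 8 = -10)
X(s, a) = 2
F = -1140 (F = -19*(-6)*(-10) = 114*(-10) = -1140)
F/X(L(6), -27) = -1140/2 = -1140*½ = -570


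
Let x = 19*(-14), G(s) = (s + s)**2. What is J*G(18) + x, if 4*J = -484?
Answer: -157082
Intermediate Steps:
G(s) = 4*s**2 (G(s) = (2*s)**2 = 4*s**2)
J = -121 (J = (1/4)*(-484) = -121)
x = -266
J*G(18) + x = -484*18**2 - 266 = -484*324 - 266 = -121*1296 - 266 = -156816 - 266 = -157082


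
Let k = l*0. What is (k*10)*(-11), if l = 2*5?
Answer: 0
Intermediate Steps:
l = 10
k = 0 (k = 10*0 = 0)
(k*10)*(-11) = (0*10)*(-11) = 0*(-11) = 0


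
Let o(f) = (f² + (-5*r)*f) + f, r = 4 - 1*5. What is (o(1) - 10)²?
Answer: 9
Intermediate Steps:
r = -1 (r = 4 - 5 = -1)
o(f) = f² + 6*f (o(f) = (f² + (-5*(-1))*f) + f = (f² + 5*f) + f = f² + 6*f)
(o(1) - 10)² = (1*(6 + 1) - 10)² = (1*7 - 10)² = (7 - 10)² = (-3)² = 9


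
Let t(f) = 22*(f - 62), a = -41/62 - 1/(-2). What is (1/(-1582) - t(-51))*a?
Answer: -19664255/49042 ≈ -400.97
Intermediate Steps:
a = -5/31 (a = -41*1/62 - 1*(-½) = -41/62 + ½ = -5/31 ≈ -0.16129)
t(f) = -1364 + 22*f (t(f) = 22*(-62 + f) = -1364 + 22*f)
(1/(-1582) - t(-51))*a = (1/(-1582) - (-1364 + 22*(-51)))*(-5/31) = (-1/1582 - (-1364 - 1122))*(-5/31) = (-1/1582 - 1*(-2486))*(-5/31) = (-1/1582 + 2486)*(-5/31) = (3932851/1582)*(-5/31) = -19664255/49042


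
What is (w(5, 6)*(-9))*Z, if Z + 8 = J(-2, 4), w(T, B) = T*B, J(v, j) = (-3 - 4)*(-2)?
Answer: -1620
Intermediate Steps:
J(v, j) = 14 (J(v, j) = -7*(-2) = 14)
w(T, B) = B*T
Z = 6 (Z = -8 + 14 = 6)
(w(5, 6)*(-9))*Z = ((6*5)*(-9))*6 = (30*(-9))*6 = -270*6 = -1620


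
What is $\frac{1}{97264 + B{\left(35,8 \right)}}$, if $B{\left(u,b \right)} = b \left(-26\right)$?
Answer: $\frac{1}{97056} \approx 1.0303 \cdot 10^{-5}$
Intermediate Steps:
$B{\left(u,b \right)} = - 26 b$
$\frac{1}{97264 + B{\left(35,8 \right)}} = \frac{1}{97264 - 208} = \frac{1}{97056}$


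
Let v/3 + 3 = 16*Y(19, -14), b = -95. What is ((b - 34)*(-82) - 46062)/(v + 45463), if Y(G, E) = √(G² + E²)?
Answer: -403222434/516195697 + 425808*√557/516195697 ≈ -0.76167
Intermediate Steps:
Y(G, E) = √(E² + G²)
v = -9 + 48*√557 (v = -9 + 3*(16*√((-14)² + 19²)) = -9 + 3*(16*√(196 + 361)) = -9 + 3*(16*√557) = -9 + 48*√557 ≈ 1123.8)
((b - 34)*(-82) - 46062)/(v + 45463) = ((-95 - 34)*(-82) - 46062)/((-9 + 48*√557) + 45463) = (-129*(-82) - 46062)/(45454 + 48*√557) = (10578 - 46062)/(45454 + 48*√557) = -35484/(45454 + 48*√557)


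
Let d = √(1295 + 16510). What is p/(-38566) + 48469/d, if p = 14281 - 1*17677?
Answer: 1698/19283 + 48469*√17805/17805 ≈ 363.33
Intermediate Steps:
d = √17805 ≈ 133.44
p = -3396 (p = 14281 - 17677 = -3396)
p/(-38566) + 48469/d = -3396/(-38566) + 48469/(√17805) = -3396*(-1/38566) + 48469*(√17805/17805) = 1698/19283 + 48469*√17805/17805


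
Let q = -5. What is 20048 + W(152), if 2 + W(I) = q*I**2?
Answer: -95474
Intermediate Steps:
W(I) = -2 - 5*I**2
20048 + W(152) = 20048 + (-2 - 5*152**2) = 20048 + (-2 - 5*23104) = 20048 + (-2 - 115520) = 20048 - 115522 = -95474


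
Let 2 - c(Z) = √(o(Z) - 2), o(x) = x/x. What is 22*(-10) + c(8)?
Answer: -218 - I ≈ -218.0 - 1.0*I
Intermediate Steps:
o(x) = 1
c(Z) = 2 - I (c(Z) = 2 - √(1 - 2) = 2 - √(-1) = 2 - I)
22*(-10) + c(8) = 22*(-10) + (2 - I) = -220 + (2 - I) = -218 - I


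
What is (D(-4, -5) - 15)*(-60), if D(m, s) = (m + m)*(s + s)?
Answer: -3900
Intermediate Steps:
D(m, s) = 4*m*s (D(m, s) = (2*m)*(2*s) = 4*m*s)
(D(-4, -5) - 15)*(-60) = (4*(-4)*(-5) - 15)*(-60) = (80 - 15)*(-60) = 65*(-60) = -3900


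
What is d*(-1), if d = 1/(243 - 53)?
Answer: -1/190 ≈ -0.0052632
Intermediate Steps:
d = 1/190 ≈ 0.0052632
d*(-1) = (1/190)*(-1) = -1/190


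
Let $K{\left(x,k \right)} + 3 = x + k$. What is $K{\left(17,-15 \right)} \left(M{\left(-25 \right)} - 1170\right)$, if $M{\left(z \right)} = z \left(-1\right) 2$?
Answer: $1120$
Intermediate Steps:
$K{\left(x,k \right)} = -3 + k + x$ ($K{\left(x,k \right)} = -3 + \left(x + k\right) = -3 + \left(k + x\right) = -3 + k + x$)
$M{\left(z \right)} = - 2 z$ ($M{\left(z \right)} = - z 2 = - 2 z$)
$K{\left(17,-15 \right)} \left(M{\left(-25 \right)} - 1170\right) = \left(-3 - 15 + 17\right) \left(\left(-2\right) \left(-25\right) - 1170\right) = - (50 - 1170) = \left(-1\right) \left(-1120\right) = 1120$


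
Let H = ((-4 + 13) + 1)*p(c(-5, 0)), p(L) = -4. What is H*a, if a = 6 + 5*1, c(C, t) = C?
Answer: -440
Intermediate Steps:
H = -40 (H = ((-4 + 13) + 1)*(-4) = (9 + 1)*(-4) = 10*(-4) = -40)
a = 11 (a = 6 + 5 = 11)
H*a = -40*11 = -440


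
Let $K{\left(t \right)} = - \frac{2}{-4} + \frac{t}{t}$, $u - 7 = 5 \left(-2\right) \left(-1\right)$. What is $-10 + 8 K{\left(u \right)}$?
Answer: $2$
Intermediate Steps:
$u = 17$ ($u = 7 + 5 \left(-2\right) \left(-1\right) = 7 - -10 = 7 + 10 = 17$)
$K{\left(t \right)} = \frac{3}{2}$ ($K{\left(t \right)} = \left(-2\right) \left(- \frac{1}{4}\right) + 1 = \frac{1}{2} + 1 = \frac{3}{2}$)
$-10 + 8 K{\left(u \right)} = -10 + 8 \cdot \frac{3}{2} = -10 + 12 = 2$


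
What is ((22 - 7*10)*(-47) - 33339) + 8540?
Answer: -22543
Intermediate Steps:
((22 - 7*10)*(-47) - 33339) + 8540 = ((22 - 70)*(-47) - 33339) + 8540 = (-48*(-47) - 33339) + 8540 = (2256 - 33339) + 8540 = -31083 + 8540 = -22543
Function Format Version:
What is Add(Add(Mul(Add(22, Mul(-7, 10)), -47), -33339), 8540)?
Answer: -22543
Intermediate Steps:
Add(Add(Mul(Add(22, Mul(-7, 10)), -47), -33339), 8540) = Add(Add(Mul(Add(22, -70), -47), -33339), 8540) = Add(Add(Mul(-48, -47), -33339), 8540) = Add(Add(2256, -33339), 8540) = Add(-31083, 8540) = -22543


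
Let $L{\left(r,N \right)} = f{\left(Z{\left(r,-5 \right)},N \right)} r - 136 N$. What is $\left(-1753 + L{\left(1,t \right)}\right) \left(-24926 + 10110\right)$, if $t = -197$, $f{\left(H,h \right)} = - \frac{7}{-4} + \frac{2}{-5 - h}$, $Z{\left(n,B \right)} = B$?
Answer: $- \frac{1113011719}{3} \approx -3.71 \cdot 10^{8}$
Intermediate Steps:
$f{\left(H,h \right)} = \frac{7}{4} + \frac{2}{-5 - h}$ ($f{\left(H,h \right)} = \left(-7\right) \left(- \frac{1}{4}\right) + \frac{2}{-5 - h} = \frac{7}{4} + \frac{2}{-5 - h}$)
$L{\left(r,N \right)} = - 136 N + \frac{r \left(27 + 7 N\right)}{4 \left(5 + N\right)}$ ($L{\left(r,N \right)} = \frac{27 + 7 N}{4 \left(5 + N\right)} r - 136 N = \frac{r \left(27 + 7 N\right)}{4 \left(5 + N\right)} - 136 N = - 136 N + \frac{r \left(27 + 7 N\right)}{4 \left(5 + N\right)}$)
$\left(-1753 + L{\left(1,t \right)}\right) \left(-24926 + 10110\right) = \left(-1753 + \frac{1 \left(27 + 7 \left(-197\right)\right) - - 107168 \left(5 - 197\right)}{4 \left(5 - 197\right)}\right) \left(-24926 + 10110\right) = \left(-1753 + \frac{1 \left(27 - 1379\right) - \left(-107168\right) \left(-192\right)}{4 \left(-192\right)}\right) \left(-14816\right) = \left(-1753 + \frac{1}{4} \left(- \frac{1}{192}\right) \left(1 \left(-1352\right) - 20576256\right)\right) \left(-14816\right) = \left(-1753 + \frac{1}{4} \left(- \frac{1}{192}\right) \left(-1352 - 20576256\right)\right) \left(-14816\right) = \left(-1753 + \frac{1}{4} \left(- \frac{1}{192}\right) \left(-20577608\right)\right) \left(-14816\right) = \left(-1753 + \frac{2572201}{96}\right) \left(-14816\right) = \frac{2403913}{96} \left(-14816\right) = - \frac{1113011719}{3}$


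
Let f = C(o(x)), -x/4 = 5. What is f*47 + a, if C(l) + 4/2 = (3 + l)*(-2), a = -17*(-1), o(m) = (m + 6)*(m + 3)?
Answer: -22731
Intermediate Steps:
x = -20 (x = -4*5 = -20)
o(m) = (3 + m)*(6 + m) (o(m) = (6 + m)*(3 + m) = (3 + m)*(6 + m))
a = 17
C(l) = -8 - 2*l (C(l) = -2 + (3 + l)*(-2) = -2 + (-6 - 2*l) = -8 - 2*l)
f = -484 (f = -8 - 2*(18 + (-20)² + 9*(-20)) = -8 - 2*(18 + 400 - 180) = -8 - 2*238 = -8 - 476 = -484)
f*47 + a = -484*47 + 17 = -22748 + 17 = -22731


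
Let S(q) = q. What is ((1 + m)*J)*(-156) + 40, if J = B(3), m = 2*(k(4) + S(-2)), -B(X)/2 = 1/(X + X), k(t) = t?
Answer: 300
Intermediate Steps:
B(X) = -1/X (B(X) = -2/(X + X) = -2*1/(2*X) = -1/X)
m = 4 (m = 2*(4 - 2) = 2*2 = 4)
J = -⅓ (J = -1/3 = -1*⅓ = -⅓ ≈ -0.33333)
((1 + m)*J)*(-156) + 40 = ((1 + 4)*(-⅓))*(-156) + 40 = (5*(-⅓))*(-156) + 40 = -5/3*(-156) + 40 = 260 + 40 = 300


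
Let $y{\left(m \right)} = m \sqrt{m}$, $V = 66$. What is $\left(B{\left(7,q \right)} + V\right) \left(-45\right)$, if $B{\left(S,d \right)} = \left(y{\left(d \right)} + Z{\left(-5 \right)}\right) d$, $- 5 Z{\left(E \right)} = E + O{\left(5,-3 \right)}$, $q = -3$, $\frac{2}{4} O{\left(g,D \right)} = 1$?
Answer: $-2889 - 405 i \sqrt{3} \approx -2889.0 - 701.48 i$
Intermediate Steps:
$O{\left(g,D \right)} = 2$ ($O{\left(g,D \right)} = 2 \cdot 1 = 2$)
$Z{\left(E \right)} = - \frac{2}{5} - \frac{E}{5}$ ($Z{\left(E \right)} = - \frac{E + 2}{5} = - \frac{2 + E}{5} = - \frac{2}{5} - \frac{E}{5}$)
$y{\left(m \right)} = m^{\frac{3}{2}}$
$B{\left(S,d \right)} = d \left(\frac{3}{5} + d^{\frac{3}{2}}\right)$ ($B{\left(S,d \right)} = \left(d^{\frac{3}{2}} - - \frac{3}{5}\right) d = \left(d^{\frac{3}{2}} + \left(- \frac{2}{5} + 1\right)\right) d = \left(d^{\frac{3}{2}} + \frac{3}{5}\right) d = \left(\frac{3}{5} + d^{\frac{3}{2}}\right) d = d \left(\frac{3}{5} + d^{\frac{3}{2}}\right)$)
$\left(B{\left(7,q \right)} + V\right) \left(-45\right) = \left(\left(\left(-3\right)^{\frac{5}{2}} + \frac{3}{5} \left(-3\right)\right) + 66\right) \left(-45\right) = \left(\left(9 i \sqrt{3} - \frac{9}{5}\right) + 66\right) \left(-45\right) = \left(\left(- \frac{9}{5} + 9 i \sqrt{3}\right) + 66\right) \left(-45\right) = \left(\frac{321}{5} + 9 i \sqrt{3}\right) \left(-45\right) = -2889 - 405 i \sqrt{3}$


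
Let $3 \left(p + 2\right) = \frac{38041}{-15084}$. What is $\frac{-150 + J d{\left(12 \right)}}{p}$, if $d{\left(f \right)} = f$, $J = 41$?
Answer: $- \frac{15476184}{128545} \approx -120.4$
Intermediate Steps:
$p = - \frac{128545}{45252}$ ($p = -2 + \frac{38041 \frac{1}{-15084}}{3} = -2 + \frac{38041 \left(- \frac{1}{15084}\right)}{3} = -2 + \frac{1}{3} \left(- \frac{38041}{15084}\right) = -2 - \frac{38041}{45252} = - \frac{128545}{45252} \approx -2.8406$)
$\frac{-150 + J d{\left(12 \right)}}{p} = \frac{-150 + 41 \cdot 12}{- \frac{128545}{45252}} = \left(-150 + 492\right) \left(- \frac{45252}{128545}\right) = 342 \left(- \frac{45252}{128545}\right) = - \frac{15476184}{128545}$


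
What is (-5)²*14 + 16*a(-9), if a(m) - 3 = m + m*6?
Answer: -610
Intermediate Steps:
a(m) = 3 + 7*m (a(m) = 3 + (m + m*6) = 3 + (m + 6*m) = 3 + 7*m)
(-5)²*14 + 16*a(-9) = (-5)²*14 + 16*(3 + 7*(-9)) = 25*14 + 16*(3 - 63) = 350 + 16*(-60) = 350 - 960 = -610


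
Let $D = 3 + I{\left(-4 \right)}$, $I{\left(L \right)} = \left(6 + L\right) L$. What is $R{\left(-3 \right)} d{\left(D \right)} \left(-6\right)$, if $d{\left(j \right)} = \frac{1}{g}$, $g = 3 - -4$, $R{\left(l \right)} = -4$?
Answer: $\frac{24}{7} \approx 3.4286$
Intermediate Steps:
$I{\left(L \right)} = L \left(6 + L\right)$
$D = -5$ ($D = 3 - 4 \left(6 - 4\right) = 3 - 8 = -5$)
$g = 7$ ($g = 3 + 4 = 7$)
$d{\left(j \right)} = \frac{1}{7}$
$R{\left(-3 \right)} d{\left(D \right)} \left(-6\right) = \left(-4\right) \frac{1}{7} \left(-6\right) = \left(- \frac{4}{7}\right) \left(-6\right) = \frac{24}{7}$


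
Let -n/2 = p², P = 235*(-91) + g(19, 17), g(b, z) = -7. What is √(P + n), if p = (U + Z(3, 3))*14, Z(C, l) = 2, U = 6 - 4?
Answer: 4*I*√1729 ≈ 166.32*I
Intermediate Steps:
U = 2
p = 56 (p = (2 + 2)*14 = 4*14 = 56)
P = -21392 (P = 235*(-91) - 7 = -21385 - 7 = -21392)
n = -6272 (n = -2*56² = -2*3136 = -6272)
√(P + n) = √(-21392 - 6272) = √(-27664) = 4*I*√1729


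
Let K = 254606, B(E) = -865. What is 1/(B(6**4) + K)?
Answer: 1/253741 ≈ 3.9410e-6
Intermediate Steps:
1/(B(6**4) + K) = 1/(-865 + 254606) = 1/253741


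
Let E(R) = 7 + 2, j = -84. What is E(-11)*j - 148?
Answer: -904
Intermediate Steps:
E(R) = 9
E(-11)*j - 148 = 9*(-84) - 148 = -756 - 148 = -904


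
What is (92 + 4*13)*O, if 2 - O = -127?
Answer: 18576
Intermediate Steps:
O = 129 (O = 2 - 1*(-127) = 2 + 127 = 129)
(92 + 4*13)*O = (92 + 4*13)*129 = (92 + 52)*129 = 144*129 = 18576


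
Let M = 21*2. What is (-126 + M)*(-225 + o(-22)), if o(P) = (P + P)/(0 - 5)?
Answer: 90804/5 ≈ 18161.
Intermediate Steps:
o(P) = -2*P/5 (o(P) = (2*P)/(-5) = (2*P)*(-⅕) = -2*P/5)
M = 42
(-126 + M)*(-225 + o(-22)) = (-126 + 42)*(-225 - ⅖*(-22)) = -84*(-225 + 44/5) = -84*(-1081/5) = 90804/5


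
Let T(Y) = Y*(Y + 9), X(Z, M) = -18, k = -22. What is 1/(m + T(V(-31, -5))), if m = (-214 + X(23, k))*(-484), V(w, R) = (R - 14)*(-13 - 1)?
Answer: 1/185438 ≈ 5.3926e-6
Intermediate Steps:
V(w, R) = 196 - 14*R (V(w, R) = (-14 + R)*(-14) = 196 - 14*R)
T(Y) = Y*(9 + Y)
m = 112288 (m = (-214 - 18)*(-484) = -232*(-484) = 112288)
1/(m + T(V(-31, -5))) = 1/(112288 + (196 - 14*(-5))*(9 + (196 - 14*(-5)))) = 1/(112288 + (196 + 70)*(9 + (196 + 70))) = 1/(112288 + 266*(9 + 266)) = 1/(112288 + 266*275) = 1/(112288 + 73150) = 1/185438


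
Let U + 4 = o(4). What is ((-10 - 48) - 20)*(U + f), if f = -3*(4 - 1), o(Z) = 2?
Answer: 858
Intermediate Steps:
f = -9 (f = -3*3 = -9)
U = -2 (U = -4 + 2 = -2)
((-10 - 48) - 20)*(U + f) = ((-10 - 48) - 20)*(-2 - 9) = (-58 - 20)*(-11) = -78*(-11) = 858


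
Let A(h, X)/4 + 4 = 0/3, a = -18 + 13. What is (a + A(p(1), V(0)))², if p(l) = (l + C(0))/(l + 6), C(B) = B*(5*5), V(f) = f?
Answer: 441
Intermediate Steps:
a = -5
C(B) = 25*B (C(B) = B*25 = 25*B)
p(l) = l/(6 + l) (p(l) = (l + 25*0)/(l + 6) = (l + 0)/(6 + l) = l/(6 + l))
A(h, X) = -16 (A(h, X) = -16 + 4*(0/3) = -16 + 4*(0*(⅓)) = -16 + 4*0 = -16 + 0 = -16)
(a + A(p(1), V(0)))² = (-5 - 16)² = (-21)² = 441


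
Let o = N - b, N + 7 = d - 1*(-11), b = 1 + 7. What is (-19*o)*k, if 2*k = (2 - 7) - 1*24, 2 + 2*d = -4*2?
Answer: -4959/2 ≈ -2479.5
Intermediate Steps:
d = -5 (d = -1 + (-4*2)/2 = -1 + (½)*(-8) = -1 - 4 = -5)
b = 8
N = -1 (N = -7 + (-5 - 1*(-11)) = -7 + (-5 + 11) = -7 + 6 = -1)
o = -9 (o = -1 - 1*8 = -1 - 8 = -9)
k = -29/2 (k = ((2 - 7) - 1*24)/2 = (-5 - 24)/2 = (½)*(-29) = -29/2 ≈ -14.500)
(-19*o)*k = -19*(-9)*(-29/2) = 171*(-29/2) = -4959/2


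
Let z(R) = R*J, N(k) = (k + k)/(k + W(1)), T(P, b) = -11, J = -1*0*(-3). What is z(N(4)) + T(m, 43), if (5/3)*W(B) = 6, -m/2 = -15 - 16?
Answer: -11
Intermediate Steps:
m = 62 (m = -2*(-15 - 16) = -2*(-31) = 62)
J = 0 (J = 0*(-3) = 0)
W(B) = 18/5 (W(B) = (3/5)*6 = 18/5)
N(k) = 2*k/(18/5 + k) (N(k) = (k + k)/(k + 18/5) = (2*k)/(18/5 + k) = 2*k/(18/5 + k))
z(R) = 0 (z(R) = R*0 = 0)
z(N(4)) + T(m, 43) = 0 - 11 = -11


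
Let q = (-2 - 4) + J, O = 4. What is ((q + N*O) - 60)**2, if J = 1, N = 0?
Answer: 4225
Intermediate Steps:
q = -5 (q = (-2 - 4) + 1 = -6 + 1 = -5)
((q + N*O) - 60)**2 = ((-5 + 0*4) - 60)**2 = ((-5 + 0) - 60)**2 = (-5 - 60)**2 = (-65)**2 = 4225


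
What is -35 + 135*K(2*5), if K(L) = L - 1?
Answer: 1180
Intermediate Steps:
K(L) = -1 + L
-35 + 135*K(2*5) = -35 + 135*(-1 + 2*5) = -35 + 135*(-1 + 10) = -35 + 135*9 = -35 + 1215 = 1180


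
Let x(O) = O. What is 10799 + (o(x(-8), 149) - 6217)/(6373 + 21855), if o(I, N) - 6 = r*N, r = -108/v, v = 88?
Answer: 6706211119/621016 ≈ 10799.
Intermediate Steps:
r = -27/22 (r = -108/88 = -108*1/88 = -27/22 ≈ -1.2273)
o(I, N) = 6 - 27*N/22
10799 + (o(x(-8), 149) - 6217)/(6373 + 21855) = 10799 + ((6 - 27/22*149) - 6217)/(6373 + 21855) = 10799 + ((6 - 4023/22) - 6217)/28228 = 10799 + (-3891/22 - 6217)*(1/28228) = 10799 - 140665/22*1/28228 = 10799 - 140665/621016 = 6706211119/621016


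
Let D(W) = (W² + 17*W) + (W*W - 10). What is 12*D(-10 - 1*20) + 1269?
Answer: 16629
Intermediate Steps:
D(W) = -10 + 2*W² + 17*W (D(W) = (W² + 17*W) + (W² - 10) = (W² + 17*W) + (-10 + W²) = -10 + 2*W² + 17*W)
12*D(-10 - 1*20) + 1269 = 12*(-10 + 2*(-10 - 1*20)² + 17*(-10 - 1*20)) + 1269 = 12*(-10 + 2*(-10 - 20)² + 17*(-10 - 20)) + 1269 = 12*(-10 + 2*(-30)² + 17*(-30)) + 1269 = 12*(-10 + 2*900 - 510) + 1269 = 12*(-10 + 1800 - 510) + 1269 = 12*1280 + 1269 = 15360 + 1269 = 16629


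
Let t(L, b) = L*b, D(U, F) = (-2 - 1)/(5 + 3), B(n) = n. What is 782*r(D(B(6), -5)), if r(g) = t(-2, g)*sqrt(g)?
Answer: 1173*I*sqrt(6)/8 ≈ 359.16*I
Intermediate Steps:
D(U, F) = -3/8
r(g) = -2*g**(3/2) (r(g) = (-2*g)*sqrt(g) = -2*g**(3/2))
782*r(D(B(6), -5)) = 782*(-(-3)*I*sqrt(6)/16) = 782*(3*I*sqrt(6)/16) = 1173*I*sqrt(6)/8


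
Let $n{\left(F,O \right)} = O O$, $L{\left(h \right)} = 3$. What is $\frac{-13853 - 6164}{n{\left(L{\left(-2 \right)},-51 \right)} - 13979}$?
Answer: $\frac{20017}{11378} \approx 1.7593$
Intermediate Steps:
$n{\left(F,O \right)} = O^{2}$
$\frac{-13853 - 6164}{n{\left(L{\left(-2 \right)},-51 \right)} - 13979} = \frac{-13853 - 6164}{\left(-51\right)^{2} - 13979} = - \frac{20017}{2601 - 13979} = - \frac{20017}{-11378} = \left(-20017\right) \left(- \frac{1}{11378}\right) = \frac{20017}{11378}$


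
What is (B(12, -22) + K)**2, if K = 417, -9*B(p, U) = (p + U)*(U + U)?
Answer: 10975969/81 ≈ 1.3551e+5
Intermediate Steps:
B(p, U) = -2*U*(U + p)/9 (B(p, U) = -(p + U)*(U + U)/9 = -(U + p)*2*U/9 = -2*U*(U + p)/9)
(B(12, -22) + K)**2 = (-2/9*(-22)*(-22 + 12) + 417)**2 = (-2/9*(-22)*(-10) + 417)**2 = (-440/9 + 417)**2 = (3313/9)**2 = 10975969/81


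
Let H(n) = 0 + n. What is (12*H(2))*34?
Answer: 816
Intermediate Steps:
H(n) = n
(12*H(2))*34 = (12*2)*34 = 24*34 = 816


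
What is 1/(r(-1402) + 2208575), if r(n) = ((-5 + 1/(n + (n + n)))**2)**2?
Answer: 312951525870096/691372548157856640721 ≈ 4.5265e-7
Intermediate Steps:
r(n) = (-5 + 1/(3*n))**4 (r(n) = ((-5 + 1/(n + 2*n))**2)**2 = ((-5 + 1/(3*n))**2)**2 = (-5 + 1/(3*n))**4)
1/(r(-1402) + 2208575) = 1/((1/81)*(-1 + 15*(-1402))**4/(-1402)**4 + 2208575) = 1/((1/81)*(1/3863599084816)*(-1 - 21030)**4 + 2208575) = 1/((1/81)*(1/3863599084816)*(-21031)**4 + 2208575) = 1/((1/81)*(1/3863599084816)*195631909309367521 + 2208575) = 1/(195631909309367521/312951525870096 + 2208575) = 1/(691372548157856640721/312951525870096) = 312951525870096/691372548157856640721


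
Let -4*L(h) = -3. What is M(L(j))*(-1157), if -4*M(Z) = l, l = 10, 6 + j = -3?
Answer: 5785/2 ≈ 2892.5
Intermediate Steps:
j = -9 (j = -6 - 3 = -9)
L(h) = ¾ (L(h) = -¼*(-3) = ¾)
M(Z) = -5/2 (M(Z) = -¼*10 = -5/2)
M(L(j))*(-1157) = -5/2*(-1157) = 5785/2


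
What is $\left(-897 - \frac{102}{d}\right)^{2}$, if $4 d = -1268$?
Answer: $\frac{80796357009}{100489} \approx 8.0403 \cdot 10^{5}$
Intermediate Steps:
$d = -317$ ($d = \frac{1}{4} \left(-1268\right) = -317$)
$\left(-897 - \frac{102}{d}\right)^{2} = \left(-897 - \frac{102}{-317}\right)^{2} = \left(-897 - - \frac{102}{317}\right)^{2} = \left(-897 + \frac{102}{317}\right)^{2} = \left(- \frac{284247}{317}\right)^{2} = \frac{80796357009}{100489}$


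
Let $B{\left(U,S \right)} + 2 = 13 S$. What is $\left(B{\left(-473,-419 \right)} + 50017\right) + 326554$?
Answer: $371122$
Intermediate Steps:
$B{\left(U,S \right)} = -2 + 13 S$
$\left(B{\left(-473,-419 \right)} + 50017\right) + 326554 = \left(\left(-2 + 13 \left(-419\right)\right) + 50017\right) + 326554 = \left(\left(-2 - 5447\right) + 50017\right) + 326554 = \left(-5449 + 50017\right) + 326554 = 44568 + 326554 = 371122$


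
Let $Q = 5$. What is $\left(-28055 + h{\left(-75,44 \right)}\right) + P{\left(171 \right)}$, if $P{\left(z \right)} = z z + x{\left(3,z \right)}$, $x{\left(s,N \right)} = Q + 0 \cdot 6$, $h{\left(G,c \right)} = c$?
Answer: $1235$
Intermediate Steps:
$x{\left(s,N \right)} = 5$ ($x{\left(s,N \right)} = 5 + 0 \cdot 6 = 5 + 0 = 5$)
$P{\left(z \right)} = 5 + z^{2}$ ($P{\left(z \right)} = z z + 5 = z^{2} + 5 = 5 + z^{2}$)
$\left(-28055 + h{\left(-75,44 \right)}\right) + P{\left(171 \right)} = \left(-28055 + 44\right) + \left(5 + 171^{2}\right) = -28011 + \left(5 + 29241\right) = -28011 + 29246 = 1235$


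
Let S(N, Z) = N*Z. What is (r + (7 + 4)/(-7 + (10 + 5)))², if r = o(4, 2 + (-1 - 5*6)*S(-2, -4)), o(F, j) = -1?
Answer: 9/64 ≈ 0.14063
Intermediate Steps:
r = -1
(r + (7 + 4)/(-7 + (10 + 5)))² = (-1 + (7 + 4)/(-7 + (10 + 5)))² = (-1 + 11/(-7 + 15))² = (-1 + 11/8)² = (3/8)² = 9/64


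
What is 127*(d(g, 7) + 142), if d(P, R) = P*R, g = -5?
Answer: 13589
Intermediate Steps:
127*(d(g, 7) + 142) = 127*(-5*7 + 142) = 127*(-35 + 142) = 127*107 = 13589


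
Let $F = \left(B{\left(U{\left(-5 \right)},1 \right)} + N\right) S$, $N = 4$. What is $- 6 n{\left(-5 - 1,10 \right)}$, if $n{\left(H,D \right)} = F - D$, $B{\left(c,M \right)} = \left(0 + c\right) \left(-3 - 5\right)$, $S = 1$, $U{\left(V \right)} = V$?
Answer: $-204$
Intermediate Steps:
$B{\left(c,M \right)} = - 8 c$ ($B{\left(c,M \right)} = c \left(-8\right) = - 8 c$)
$F = 44$ ($F = \left(\left(-8\right) \left(-5\right) + 4\right) 1 = \left(40 + 4\right) 1 = 44 \cdot 1 = 44$)
$n{\left(H,D \right)} = 44 - D$
$- 6 n{\left(-5 - 1,10 \right)} = - 6 \left(44 - 10\right) = \left(-6\right) 34 = -204$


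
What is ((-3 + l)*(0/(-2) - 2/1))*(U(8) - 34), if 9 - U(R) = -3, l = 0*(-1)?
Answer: -132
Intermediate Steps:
l = 0
U(R) = 12 (U(R) = 9 - 1*(-3) = 9 + 3 = 12)
((-3 + l)*(0/(-2) - 2/1))*(U(8) - 34) = ((-3 + 0)*(0/(-2) - 2/1))*(12 - 34) = -3*(0*(-½) - 2*1)*(-22) = -3*(0 - 2)*(-22) = -3*(-2)*(-22) = 6*(-22) = -132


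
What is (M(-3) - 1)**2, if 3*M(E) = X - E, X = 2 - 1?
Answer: 1/9 ≈ 0.11111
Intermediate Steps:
X = 1
M(E) = 1/3 - E/3 (M(E) = (1 - E)/3 = 1/3 - E/3)
(M(-3) - 1)**2 = ((1/3 - 1/3*(-3)) - 1)**2 = ((1/3 + 1) - 1)**2 = (4/3 - 1)**2 = (1/3)**2 = 1/9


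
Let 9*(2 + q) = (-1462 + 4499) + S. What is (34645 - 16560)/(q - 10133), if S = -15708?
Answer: -162765/103886 ≈ -1.5668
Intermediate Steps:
q = -12689/9 (q = -2 + ((-1462 + 4499) - 15708)/9 = -2 + (3037 - 15708)/9 = -2 + (⅑)*(-12671) = -2 - 12671/9 = -12689/9 ≈ -1409.9)
(34645 - 16560)/(q - 10133) = (34645 - 16560)/(-12689/9 - 10133) = 18085/(-103886/9) = 18085*(-9/103886) = -162765/103886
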